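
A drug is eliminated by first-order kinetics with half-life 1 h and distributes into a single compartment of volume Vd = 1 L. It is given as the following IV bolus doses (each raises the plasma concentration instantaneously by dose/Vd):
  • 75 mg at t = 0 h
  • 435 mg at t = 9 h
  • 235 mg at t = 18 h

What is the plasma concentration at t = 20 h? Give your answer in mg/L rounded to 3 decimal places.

58.962 mg/L

k = ln 2 / 1 = 0.69315 per h
Dose 1 (75 mg at t=0 h): 75·exp(−0.69315·20) = 0.000 mg/L
Dose 2 (435 mg at t=9 h): 435·exp(−0.69315·11) = 0.212 mg/L
Dose 3 (235 mg at t=18 h): 235·exp(−0.69315·2) = 58.750 mg/L
C(20) = 0.000 + 0.212 + 58.750 = 58.962 mg/L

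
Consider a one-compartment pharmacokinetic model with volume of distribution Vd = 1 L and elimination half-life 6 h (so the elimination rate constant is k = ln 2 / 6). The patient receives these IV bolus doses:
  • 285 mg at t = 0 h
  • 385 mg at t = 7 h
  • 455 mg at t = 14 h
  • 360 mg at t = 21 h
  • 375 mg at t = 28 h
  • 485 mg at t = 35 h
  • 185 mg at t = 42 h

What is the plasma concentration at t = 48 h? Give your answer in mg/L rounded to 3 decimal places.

k = ln 2 / 6 = 0.11552 per h
Dose 1 (285 mg at t=0 h): 285·exp(−0.11552·48) = 1.113 mg/L
Dose 2 (385 mg at t=7 h): 385·exp(−0.11552·41) = 3.376 mg/L
Dose 3 (455 mg at t=14 h): 455·exp(−0.11552·34) = 8.957 mg/L
Dose 4 (360 mg at t=21 h): 360·exp(−0.11552·27) = 15.910 mg/L
Dose 5 (375 mg at t=28 h): 375·exp(−0.11552·20) = 37.205 mg/L
Dose 6 (485 mg at t=35 h): 485·exp(−0.11552·13) = 108.021 mg/L
Dose 7 (185 mg at t=42 h): 185·exp(−0.11552·6) = 92.500 mg/L
C(48) = 1.113 + 3.376 + 8.957 + 15.910 + 37.205 + 108.021 + 92.500 = 267.083 mg/L

267.083 mg/L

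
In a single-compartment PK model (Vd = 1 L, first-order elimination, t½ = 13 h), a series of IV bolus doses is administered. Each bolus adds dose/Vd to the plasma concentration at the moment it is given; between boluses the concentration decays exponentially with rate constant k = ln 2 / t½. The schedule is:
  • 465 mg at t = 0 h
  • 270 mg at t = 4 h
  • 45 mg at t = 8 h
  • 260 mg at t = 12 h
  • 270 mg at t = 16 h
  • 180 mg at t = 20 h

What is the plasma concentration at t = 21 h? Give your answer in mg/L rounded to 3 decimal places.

k = ln 2 / 13 = 0.05332 per h
Dose 1 (465 mg at t=0 h): 465·exp(−0.05332·21) = 151.766 mg/L
Dose 2 (270 mg at t=4 h): 270·exp(−0.05332·17) = 109.071 mg/L
Dose 3 (45 mg at t=8 h): 45·exp(−0.05332·13) = 22.500 mg/L
Dose 4 (260 mg at t=12 h): 260·exp(−0.05332·9) = 160.904 mg/L
Dose 5 (270 mg at t=16 h): 270·exp(−0.05332·5) = 206.815 mg/L
Dose 6 (180 mg at t=20 h): 180·exp(−0.05332·1) = 170.654 mg/L
C(21) = 151.766 + 109.071 + 22.500 + 160.904 + 206.815 + 170.654 = 821.711 mg/L

821.711 mg/L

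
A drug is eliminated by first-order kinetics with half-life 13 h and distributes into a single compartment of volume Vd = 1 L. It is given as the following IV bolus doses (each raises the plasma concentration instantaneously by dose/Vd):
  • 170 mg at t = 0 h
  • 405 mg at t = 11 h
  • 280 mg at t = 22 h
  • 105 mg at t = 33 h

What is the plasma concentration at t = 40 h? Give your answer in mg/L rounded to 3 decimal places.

285.961 mg/L

k = ln 2 / 13 = 0.05332 per h
Dose 1 (170 mg at t=0 h): 170·exp(−0.05332·40) = 20.147 mg/L
Dose 2 (405 mg at t=11 h): 405·exp(−0.05332·29) = 86.283 mg/L
Dose 3 (280 mg at t=22 h): 280·exp(−0.05332·18) = 107.238 mg/L
Dose 4 (105 mg at t=33 h): 105·exp(−0.05332·7) = 72.293 mg/L
C(40) = 20.147 + 86.283 + 107.238 + 72.293 = 285.961 mg/L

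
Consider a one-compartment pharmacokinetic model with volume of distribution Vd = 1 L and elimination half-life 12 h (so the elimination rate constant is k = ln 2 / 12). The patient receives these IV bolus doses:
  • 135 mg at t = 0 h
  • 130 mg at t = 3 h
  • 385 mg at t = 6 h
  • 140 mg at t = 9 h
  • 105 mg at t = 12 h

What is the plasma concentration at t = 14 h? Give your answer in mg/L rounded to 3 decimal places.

569.961 mg/L

k = ln 2 / 12 = 0.05776 per h
Dose 1 (135 mg at t=0 h): 135·exp(−0.05776·14) = 60.136 mg/L
Dose 2 (130 mg at t=3 h): 130·exp(−0.05776·11) = 68.865 mg/L
Dose 3 (385 mg at t=6 h): 385·exp(−0.05776·8) = 242.535 mg/L
Dose 4 (140 mg at t=9 h): 140·exp(−0.05776·5) = 104.881 mg/L
Dose 5 (105 mg at t=12 h): 105·exp(−0.05776·2) = 93.544 mg/L
C(14) = 60.136 + 68.865 + 242.535 + 104.881 + 93.544 = 569.961 mg/L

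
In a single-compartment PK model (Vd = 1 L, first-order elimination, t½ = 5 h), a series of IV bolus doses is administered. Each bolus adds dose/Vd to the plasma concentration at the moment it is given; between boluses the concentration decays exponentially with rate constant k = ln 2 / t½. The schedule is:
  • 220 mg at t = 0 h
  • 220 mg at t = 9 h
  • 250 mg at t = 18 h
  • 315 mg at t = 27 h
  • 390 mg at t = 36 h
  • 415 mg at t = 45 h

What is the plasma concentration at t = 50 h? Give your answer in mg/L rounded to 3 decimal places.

280.411 mg/L

k = ln 2 / 5 = 0.13863 per h
Dose 1 (220 mg at t=0 h): 220·exp(−0.13863·50) = 0.215 mg/L
Dose 2 (220 mg at t=9 h): 220·exp(−0.13863·41) = 0.748 mg/L
Dose 3 (250 mg at t=18 h): 250·exp(−0.13863·32) = 2.960 mg/L
Dose 4 (315 mg at t=27 h): 315·exp(−0.13863·23) = 12.989 mg/L
Dose 5 (390 mg at t=36 h): 390·exp(−0.13863·14) = 55.999 mg/L
Dose 6 (415 mg at t=45 h): 415·exp(−0.13863·5) = 207.500 mg/L
C(50) = 0.215 + 0.748 + 2.960 + 12.989 + 55.999 + 207.500 = 280.411 mg/L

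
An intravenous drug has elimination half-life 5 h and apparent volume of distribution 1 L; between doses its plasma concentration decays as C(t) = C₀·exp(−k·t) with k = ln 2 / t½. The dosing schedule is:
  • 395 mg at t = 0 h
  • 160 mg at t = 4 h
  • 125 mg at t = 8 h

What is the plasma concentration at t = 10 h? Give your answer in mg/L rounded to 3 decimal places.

k = ln 2 / 5 = 0.13863 per h
Dose 1 (395 mg at t=0 h): 395·exp(−0.13863·10) = 98.750 mg/L
Dose 2 (160 mg at t=4 h): 160·exp(−0.13863·6) = 69.644 mg/L
Dose 3 (125 mg at t=8 h): 125·exp(−0.13863·2) = 94.732 mg/L
C(10) = 98.750 + 69.644 + 94.732 = 263.126 mg/L

263.126 mg/L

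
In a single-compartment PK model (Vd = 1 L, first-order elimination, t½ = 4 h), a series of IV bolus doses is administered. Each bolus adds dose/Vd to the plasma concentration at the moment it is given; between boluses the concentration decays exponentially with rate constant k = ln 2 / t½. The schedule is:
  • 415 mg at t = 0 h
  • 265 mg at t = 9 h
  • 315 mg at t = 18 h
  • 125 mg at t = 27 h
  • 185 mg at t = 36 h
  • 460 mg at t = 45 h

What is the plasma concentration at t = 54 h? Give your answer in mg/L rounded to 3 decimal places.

106.800 mg/L

k = ln 2 / 4 = 0.17329 per h
Dose 1 (415 mg at t=0 h): 415·exp(−0.17329·54) = 0.036 mg/L
Dose 2 (265 mg at t=9 h): 265·exp(−0.17329·45) = 0.109 mg/L
Dose 3 (315 mg at t=18 h): 315·exp(−0.17329·36) = 0.615 mg/L
Dose 4 (125 mg at t=27 h): 125·exp(−0.17329·27) = 1.161 mg/L
Dose 5 (185 mg at t=36 h): 185·exp(−0.17329·18) = 8.176 mg/L
Dose 6 (460 mg at t=45 h): 460·exp(−0.17329·9) = 96.703 mg/L
C(54) = 0.036 + 0.109 + 0.615 + 1.161 + 8.176 + 96.703 = 106.800 mg/L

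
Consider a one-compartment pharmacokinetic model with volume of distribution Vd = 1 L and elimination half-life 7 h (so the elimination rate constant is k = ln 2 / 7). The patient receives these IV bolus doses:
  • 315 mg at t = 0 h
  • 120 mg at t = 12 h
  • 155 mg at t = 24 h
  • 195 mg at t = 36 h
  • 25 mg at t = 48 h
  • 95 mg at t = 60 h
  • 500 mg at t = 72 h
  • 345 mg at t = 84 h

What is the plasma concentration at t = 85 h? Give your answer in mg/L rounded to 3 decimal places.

k = ln 2 / 7 = 0.09902 per h
Dose 1 (315 mg at t=0 h): 315·exp(−0.09902·85) = 0.070 mg/L
Dose 2 (120 mg at t=12 h): 120·exp(−0.09902·73) = 0.087 mg/L
Dose 3 (155 mg at t=24 h): 155·exp(−0.09902·61) = 0.369 mg/L
Dose 4 (195 mg at t=36 h): 195·exp(−0.09902·49) = 1.523 mg/L
Dose 5 (25 mg at t=48 h): 25·exp(−0.09902·37) = 0.641 mg/L
Dose 6 (95 mg at t=60 h): 95·exp(−0.09902·25) = 7.991 mg/L
Dose 7 (500 mg at t=72 h): 500·exp(−0.09902·13) = 138.011 mg/L
Dose 8 (345 mg at t=84 h): 345·exp(−0.09902·1) = 312.475 mg/L
C(85) = 0.070 + 0.087 + 0.369 + 1.523 + 0.641 + 7.991 + 138.011 + 312.475 = 461.167 mg/L

461.167 mg/L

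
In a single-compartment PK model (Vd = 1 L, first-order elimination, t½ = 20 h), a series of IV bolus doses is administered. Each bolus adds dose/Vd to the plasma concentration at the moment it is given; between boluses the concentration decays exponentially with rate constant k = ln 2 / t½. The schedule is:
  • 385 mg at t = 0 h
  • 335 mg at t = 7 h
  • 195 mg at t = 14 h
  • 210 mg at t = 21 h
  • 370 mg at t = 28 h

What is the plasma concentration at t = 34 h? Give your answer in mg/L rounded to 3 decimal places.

781.778 mg/L

k = ln 2 / 20 = 0.03466 per h
Dose 1 (385 mg at t=0 h): 385·exp(−0.03466·34) = 118.498 mg/L
Dose 2 (335 mg at t=7 h): 335·exp(−0.03466·27) = 131.418 mg/L
Dose 3 (195 mg at t=14 h): 195·exp(−0.03466·20) = 97.500 mg/L
Dose 4 (210 mg at t=21 h): 210·exp(−0.03466·13) = 133.829 mg/L
Dose 5 (370 mg at t=28 h): 370·exp(−0.03466·6) = 300.533 mg/L
C(34) = 118.498 + 131.418 + 97.500 + 133.829 + 300.533 = 781.778 mg/L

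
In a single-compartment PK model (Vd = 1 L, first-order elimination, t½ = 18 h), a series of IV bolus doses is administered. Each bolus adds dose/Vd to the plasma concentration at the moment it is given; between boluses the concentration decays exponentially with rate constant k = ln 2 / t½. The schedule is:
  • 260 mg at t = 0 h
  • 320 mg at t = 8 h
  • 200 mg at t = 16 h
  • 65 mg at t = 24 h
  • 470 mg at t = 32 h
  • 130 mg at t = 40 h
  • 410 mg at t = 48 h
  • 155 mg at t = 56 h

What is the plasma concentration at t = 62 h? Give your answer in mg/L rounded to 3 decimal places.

678.872 mg/L

k = ln 2 / 18 = 0.03851 per h
Dose 1 (260 mg at t=0 h): 260·exp(−0.03851·62) = 23.883 mg/L
Dose 2 (320 mg at t=8 h): 320·exp(−0.03851·54) = 40.000 mg/L
Dose 3 (200 mg at t=16 h): 200·exp(−0.03851·46) = 34.020 mg/L
Dose 4 (65 mg at t=24 h): 65·exp(−0.03851·38) = 15.045 mg/L
Dose 5 (470 mg at t=32 h): 470·exp(−0.03851·30) = 148.041 mg/L
Dose 6 (130 mg at t=40 h): 130·exp(−0.03851·22) = 55.721 mg/L
Dose 7 (410 mg at t=48 h): 410·exp(−0.03851·14) = 239.138 mg/L
Dose 8 (155 mg at t=56 h): 155·exp(−0.03851·6) = 123.024 mg/L
C(62) = 23.883 + 40.000 + 34.020 + 15.045 + 148.041 + 55.721 + 239.138 + 123.024 = 678.872 mg/L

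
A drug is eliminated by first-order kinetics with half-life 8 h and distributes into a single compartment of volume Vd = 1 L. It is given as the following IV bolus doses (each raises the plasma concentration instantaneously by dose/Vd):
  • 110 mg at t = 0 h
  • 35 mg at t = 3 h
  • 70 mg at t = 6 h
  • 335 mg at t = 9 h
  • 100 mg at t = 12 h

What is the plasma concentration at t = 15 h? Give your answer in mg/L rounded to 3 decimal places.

350.761 mg/L

k = ln 2 / 8 = 0.08664 per h
Dose 1 (110 mg at t=0 h): 110·exp(−0.08664·15) = 29.989 mg/L
Dose 2 (35 mg at t=3 h): 35·exp(−0.08664·12) = 12.374 mg/L
Dose 3 (70 mg at t=6 h): 70·exp(−0.08664·9) = 32.095 mg/L
Dose 4 (335 mg at t=9 h): 335·exp(−0.08664·6) = 199.192 mg/L
Dose 5 (100 mg at t=12 h): 100·exp(−0.08664·3) = 77.111 mg/L
C(15) = 29.989 + 12.374 + 32.095 + 199.192 + 77.111 = 350.761 mg/L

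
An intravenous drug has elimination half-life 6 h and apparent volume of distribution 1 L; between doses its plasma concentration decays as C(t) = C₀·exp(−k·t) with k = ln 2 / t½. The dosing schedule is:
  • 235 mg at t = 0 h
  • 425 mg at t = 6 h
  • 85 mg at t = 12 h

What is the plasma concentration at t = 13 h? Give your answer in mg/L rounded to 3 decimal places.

317.383 mg/L

k = ln 2 / 6 = 0.11552 per h
Dose 1 (235 mg at t=0 h): 235·exp(−0.11552·13) = 52.340 mg/L
Dose 2 (425 mg at t=6 h): 425·exp(−0.11552·7) = 189.316 mg/L
Dose 3 (85 mg at t=12 h): 85·exp(−0.11552·1) = 75.726 mg/L
C(13) = 52.340 + 189.316 + 75.726 = 317.383 mg/L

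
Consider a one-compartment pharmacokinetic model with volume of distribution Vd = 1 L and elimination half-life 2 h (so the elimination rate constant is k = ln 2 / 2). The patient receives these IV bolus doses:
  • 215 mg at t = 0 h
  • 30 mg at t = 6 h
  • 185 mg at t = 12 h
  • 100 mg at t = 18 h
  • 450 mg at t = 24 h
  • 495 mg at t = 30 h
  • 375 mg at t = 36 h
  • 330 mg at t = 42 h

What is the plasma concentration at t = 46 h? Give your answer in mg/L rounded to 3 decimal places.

96.380 mg/L

k = ln 2 / 2 = 0.34657 per h
Dose 1 (215 mg at t=0 h): 215·exp(−0.34657·46) = 0.000 mg/L
Dose 2 (30 mg at t=6 h): 30·exp(−0.34657·40) = 0.000 mg/L
Dose 3 (185 mg at t=12 h): 185·exp(−0.34657·34) = 0.001 mg/L
Dose 4 (100 mg at t=18 h): 100·exp(−0.34657·28) = 0.006 mg/L
Dose 5 (450 mg at t=24 h): 450·exp(−0.34657·22) = 0.220 mg/L
Dose 6 (495 mg at t=30 h): 495·exp(−0.34657·16) = 1.934 mg/L
Dose 7 (375 mg at t=36 h): 375·exp(−0.34657·10) = 11.719 mg/L
Dose 8 (330 mg at t=42 h): 330·exp(−0.34657·4) = 82.500 mg/L
C(46) = 0.000 + 0.000 + 0.001 + 0.006 + 0.220 + 1.934 + 11.719 + 82.500 = 96.380 mg/L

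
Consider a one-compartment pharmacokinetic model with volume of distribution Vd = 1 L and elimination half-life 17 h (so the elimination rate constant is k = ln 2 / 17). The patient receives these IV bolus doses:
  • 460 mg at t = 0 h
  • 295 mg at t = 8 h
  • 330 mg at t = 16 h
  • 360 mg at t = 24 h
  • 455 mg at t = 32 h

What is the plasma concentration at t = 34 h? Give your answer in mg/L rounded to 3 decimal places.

1034.426 mg/L

k = ln 2 / 17 = 0.04077 per h
Dose 1 (460 mg at t=0 h): 460·exp(−0.04077·34) = 115.000 mg/L
Dose 2 (295 mg at t=8 h): 295·exp(−0.04077·26) = 102.193 mg/L
Dose 3 (330 mg at t=16 h): 330·exp(−0.04077·18) = 158.408 mg/L
Dose 4 (360 mg at t=24 h): 360·exp(−0.04077·10) = 239.456 mg/L
Dose 5 (455 mg at t=32 h): 455·exp(−0.04077·2) = 419.369 mg/L
C(34) = 115.000 + 102.193 + 158.408 + 239.456 + 419.369 = 1034.426 mg/L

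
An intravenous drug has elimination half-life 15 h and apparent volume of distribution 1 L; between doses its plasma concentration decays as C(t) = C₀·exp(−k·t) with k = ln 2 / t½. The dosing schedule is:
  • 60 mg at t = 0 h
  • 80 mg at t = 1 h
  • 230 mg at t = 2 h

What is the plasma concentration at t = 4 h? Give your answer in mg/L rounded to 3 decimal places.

k = ln 2 / 15 = 0.04621 per h
Dose 1 (60 mg at t=0 h): 60·exp(−0.04621·4) = 49.874 mg/L
Dose 2 (80 mg at t=1 h): 80·exp(−0.04621·3) = 69.644 mg/L
Dose 3 (230 mg at t=2 h): 230·exp(−0.04621·2) = 209.696 mg/L
C(4) = 49.874 + 69.644 + 209.696 = 329.214 mg/L

329.214 mg/L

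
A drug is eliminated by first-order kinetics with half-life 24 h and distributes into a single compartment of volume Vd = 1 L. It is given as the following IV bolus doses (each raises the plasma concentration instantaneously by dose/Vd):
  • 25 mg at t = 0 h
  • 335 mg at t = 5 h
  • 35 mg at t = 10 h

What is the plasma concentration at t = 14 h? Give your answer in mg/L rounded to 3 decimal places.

306.187 mg/L

k = ln 2 / 24 = 0.02888 per h
Dose 1 (25 mg at t=0 h): 25·exp(−0.02888·14) = 16.685 mg/L
Dose 2 (335 mg at t=5 h): 335·exp(−0.02888·9) = 258.320 mg/L
Dose 3 (35 mg at t=10 h): 35·exp(−0.02888·4) = 31.181 mg/L
C(14) = 16.685 + 258.320 + 31.181 = 306.187 mg/L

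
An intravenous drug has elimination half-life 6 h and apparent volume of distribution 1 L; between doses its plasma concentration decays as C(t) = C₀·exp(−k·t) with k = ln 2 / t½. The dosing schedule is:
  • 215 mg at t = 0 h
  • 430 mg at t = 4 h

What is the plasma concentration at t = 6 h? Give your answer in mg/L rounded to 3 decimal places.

k = ln 2 / 6 = 0.11552 per h
Dose 1 (215 mg at t=0 h): 215·exp(−0.11552·6) = 107.500 mg/L
Dose 2 (430 mg at t=4 h): 430·exp(−0.11552·2) = 341.291 mg/L
C(6) = 107.500 + 341.291 = 448.791 mg/L

448.791 mg/L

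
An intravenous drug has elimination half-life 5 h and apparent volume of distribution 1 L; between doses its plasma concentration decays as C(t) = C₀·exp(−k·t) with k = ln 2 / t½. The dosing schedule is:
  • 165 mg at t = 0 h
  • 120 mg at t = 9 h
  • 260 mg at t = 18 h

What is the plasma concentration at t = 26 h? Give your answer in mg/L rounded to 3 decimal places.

k = ln 2 / 5 = 0.13863 per h
Dose 1 (165 mg at t=0 h): 165·exp(−0.13863·26) = 4.489 mg/L
Dose 2 (120 mg at t=9 h): 120·exp(−0.13863·17) = 11.368 mg/L
Dose 3 (260 mg at t=18 h): 260·exp(−0.13863·8) = 85.768 mg/L
C(26) = 4.489 + 11.368 + 85.768 = 101.625 mg/L

101.625 mg/L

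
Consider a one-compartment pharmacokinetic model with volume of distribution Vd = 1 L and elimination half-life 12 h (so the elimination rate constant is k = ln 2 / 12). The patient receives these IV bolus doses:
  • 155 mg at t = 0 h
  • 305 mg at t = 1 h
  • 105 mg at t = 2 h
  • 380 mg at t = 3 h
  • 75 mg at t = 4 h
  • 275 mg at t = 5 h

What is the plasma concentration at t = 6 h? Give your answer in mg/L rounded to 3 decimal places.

k = ln 2 / 12 = 0.05776 per h
Dose 1 (155 mg at t=0 h): 155·exp(−0.05776·6) = 109.602 mg/L
Dose 2 (305 mg at t=1 h): 305·exp(−0.05776·5) = 228.492 mg/L
Dose 3 (105 mg at t=2 h): 105·exp(−0.05776·4) = 83.339 mg/L
Dose 4 (380 mg at t=3 h): 380·exp(−0.05776·3) = 319.541 mg/L
Dose 5 (75 mg at t=4 h): 75·exp(−0.05776·2) = 66.817 mg/L
Dose 6 (275 mg at t=5 h): 275·exp(−0.05776·1) = 259.565 mg/L
C(6) = 109.602 + 228.492 + 83.339 + 319.541 + 66.817 + 259.565 = 1067.355 mg/L

1067.355 mg/L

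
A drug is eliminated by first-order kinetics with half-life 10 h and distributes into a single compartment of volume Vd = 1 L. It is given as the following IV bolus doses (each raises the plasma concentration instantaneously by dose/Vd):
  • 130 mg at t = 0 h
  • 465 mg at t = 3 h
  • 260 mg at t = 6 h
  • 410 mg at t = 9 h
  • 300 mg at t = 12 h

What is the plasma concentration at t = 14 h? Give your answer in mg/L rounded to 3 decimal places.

966.601 mg/L

k = ln 2 / 10 = 0.06931 per h
Dose 1 (130 mg at t=0 h): 130·exp(−0.06931·14) = 49.261 mg/L
Dose 2 (465 mg at t=3 h): 465·exp(−0.06931·11) = 216.930 mg/L
Dose 3 (260 mg at t=6 h): 260·exp(−0.06931·8) = 149.331 mg/L
Dose 4 (410 mg at t=9 h): 410·exp(−0.06931·5) = 289.914 mg/L
Dose 5 (300 mg at t=12 h): 300·exp(−0.06931·2) = 261.165 mg/L
C(14) = 49.261 + 216.930 + 149.331 + 289.914 + 261.165 = 966.601 mg/L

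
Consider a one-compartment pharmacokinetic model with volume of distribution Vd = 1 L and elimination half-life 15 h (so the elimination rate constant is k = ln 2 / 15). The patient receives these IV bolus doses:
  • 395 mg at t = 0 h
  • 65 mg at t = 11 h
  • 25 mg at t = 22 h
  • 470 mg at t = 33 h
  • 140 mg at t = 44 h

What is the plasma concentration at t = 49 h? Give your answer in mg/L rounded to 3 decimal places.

394.956 mg/L

k = ln 2 / 15 = 0.04621 per h
Dose 1 (395 mg at t=0 h): 395·exp(−0.04621·49) = 41.042 mg/L
Dose 2 (65 mg at t=11 h): 65·exp(−0.04621·38) = 11.228 mg/L
Dose 3 (25 mg at t=22 h): 25·exp(−0.04621·27) = 7.179 mg/L
Dose 4 (470 mg at t=33 h): 470·exp(−0.04621·16) = 224.388 mg/L
Dose 5 (140 mg at t=44 h): 140·exp(−0.04621·5) = 111.118 mg/L
C(49) = 41.042 + 11.228 + 7.179 + 224.388 + 111.118 = 394.956 mg/L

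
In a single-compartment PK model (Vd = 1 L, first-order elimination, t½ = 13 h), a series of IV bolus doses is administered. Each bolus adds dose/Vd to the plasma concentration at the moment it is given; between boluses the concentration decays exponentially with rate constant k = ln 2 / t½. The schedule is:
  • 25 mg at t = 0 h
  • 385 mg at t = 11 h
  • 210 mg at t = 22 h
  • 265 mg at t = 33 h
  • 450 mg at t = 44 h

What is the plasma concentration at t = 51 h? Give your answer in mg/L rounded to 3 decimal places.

k = ln 2 / 13 = 0.05332 per h
Dose 1 (25 mg at t=0 h): 25·exp(−0.05332·51) = 1.648 mg/L
Dose 2 (385 mg at t=11 h): 385·exp(−0.05332·40) = 45.626 mg/L
Dose 3 (210 mg at t=22 h): 210·exp(−0.05332·29) = 44.739 mg/L
Dose 4 (265 mg at t=33 h): 265·exp(−0.05332·18) = 101.493 mg/L
Dose 5 (450 mg at t=44 h): 450·exp(−0.05332·7) = 309.827 mg/L
C(51) = 1.648 + 45.626 + 44.739 + 101.493 + 309.827 = 503.334 mg/L

503.334 mg/L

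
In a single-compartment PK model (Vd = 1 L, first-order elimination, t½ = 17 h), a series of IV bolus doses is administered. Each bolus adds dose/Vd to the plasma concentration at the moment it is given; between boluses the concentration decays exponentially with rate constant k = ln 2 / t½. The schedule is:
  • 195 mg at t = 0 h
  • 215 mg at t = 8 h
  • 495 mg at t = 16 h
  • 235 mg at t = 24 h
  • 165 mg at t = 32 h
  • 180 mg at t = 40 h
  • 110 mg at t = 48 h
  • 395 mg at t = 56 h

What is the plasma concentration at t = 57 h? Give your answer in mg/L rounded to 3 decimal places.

807.430 mg/L

k = ln 2 / 17 = 0.04077 per h
Dose 1 (195 mg at t=0 h): 195·exp(−0.04077·57) = 19.085 mg/L
Dose 2 (215 mg at t=8 h): 215·exp(−0.04077·49) = 29.158 mg/L
Dose 3 (495 mg at t=16 h): 495·exp(−0.04077·41) = 93.023 mg/L
Dose 4 (235 mg at t=24 h): 235·exp(−0.04077·33) = 61.195 mg/L
Dose 5 (165 mg at t=32 h): 165·exp(−0.04077·25) = 59.538 mg/L
Dose 6 (180 mg at t=40 h): 180·exp(−0.04077·17) = 90.000 mg/L
Dose 7 (110 mg at t=48 h): 110·exp(−0.04077·9) = 76.212 mg/L
Dose 8 (395 mg at t=56 h): 395·exp(−0.04077·1) = 379.218 mg/L
C(57) = 19.085 + 29.158 + 93.023 + 61.195 + 59.538 + 90.000 + 76.212 + 379.218 = 807.430 mg/L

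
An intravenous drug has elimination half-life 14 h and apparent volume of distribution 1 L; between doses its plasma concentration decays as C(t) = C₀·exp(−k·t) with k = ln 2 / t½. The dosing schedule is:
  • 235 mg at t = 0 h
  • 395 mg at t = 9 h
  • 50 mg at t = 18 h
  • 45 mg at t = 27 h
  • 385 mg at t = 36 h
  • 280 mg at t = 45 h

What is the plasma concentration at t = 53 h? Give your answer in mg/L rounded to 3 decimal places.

k = ln 2 / 14 = 0.04951 per h
Dose 1 (235 mg at t=0 h): 235·exp(−0.04951·53) = 17.039 mg/L
Dose 2 (395 mg at t=9 h): 395·exp(−0.04951·44) = 44.720 mg/L
Dose 3 (50 mg at t=18 h): 50·exp(−0.04951·35) = 8.839 mg/L
Dose 4 (45 mg at t=27 h): 45·exp(−0.04951·26) = 12.421 mg/L
Dose 5 (385 mg at t=36 h): 385·exp(−0.04951·17) = 165.930 mg/L
Dose 6 (280 mg at t=45 h): 280·exp(−0.04951·8) = 188.426 mg/L
C(53) = 17.039 + 44.720 + 8.839 + 12.421 + 165.930 + 188.426 = 437.375 mg/L

437.375 mg/L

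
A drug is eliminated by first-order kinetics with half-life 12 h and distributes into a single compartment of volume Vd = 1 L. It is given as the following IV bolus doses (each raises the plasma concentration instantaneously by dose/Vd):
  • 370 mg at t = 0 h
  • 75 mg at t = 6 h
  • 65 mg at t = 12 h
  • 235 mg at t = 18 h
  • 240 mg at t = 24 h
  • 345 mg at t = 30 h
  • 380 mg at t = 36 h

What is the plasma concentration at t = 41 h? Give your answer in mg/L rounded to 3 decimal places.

k = ln 2 / 12 = 0.05776 per h
Dose 1 (370 mg at t=0 h): 370·exp(−0.05776·41) = 34.648 mg/L
Dose 2 (75 mg at t=6 h): 75·exp(−0.05776·35) = 9.932 mg/L
Dose 3 (65 mg at t=12 h): 65·exp(−0.05776·29) = 12.174 mg/L
Dose 4 (235 mg at t=18 h): 235·exp(−0.05776·23) = 62.243 mg/L
Dose 5 (240 mg at t=24 h): 240·exp(−0.05776·17) = 89.898 mg/L
Dose 6 (345 mg at t=30 h): 345·exp(−0.05776·11) = 182.757 mg/L
Dose 7 (380 mg at t=36 h): 380·exp(−0.05776·5) = 284.678 mg/L
C(41) = 34.648 + 9.932 + 12.174 + 62.243 + 89.898 + 182.757 + 284.678 = 676.332 mg/L

676.332 mg/L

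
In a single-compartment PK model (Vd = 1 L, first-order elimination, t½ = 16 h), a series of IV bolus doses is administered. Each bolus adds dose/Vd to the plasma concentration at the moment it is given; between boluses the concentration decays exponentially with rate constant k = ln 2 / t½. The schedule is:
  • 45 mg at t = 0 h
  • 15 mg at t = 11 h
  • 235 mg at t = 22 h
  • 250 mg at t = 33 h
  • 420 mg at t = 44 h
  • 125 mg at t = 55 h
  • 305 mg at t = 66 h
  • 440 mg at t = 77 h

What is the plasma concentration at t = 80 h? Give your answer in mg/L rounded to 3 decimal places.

737.135 mg/L

k = ln 2 / 16 = 0.04332 per h
Dose 1 (45 mg at t=0 h): 45·exp(−0.04332·80) = 1.406 mg/L
Dose 2 (15 mg at t=11 h): 15·exp(−0.04332·69) = 0.755 mg/L
Dose 3 (235 mg at t=22 h): 235·exp(−0.04332·58) = 19.047 mg/L
Dose 4 (250 mg at t=33 h): 250·exp(−0.04332·47) = 32.634 mg/L
Dose 5 (420 mg at t=44 h): 420·exp(−0.04332·36) = 88.294 mg/L
Dose 6 (125 mg at t=55 h): 125·exp(−0.04332·25) = 42.320 mg/L
Dose 7 (305 mg at t=66 h): 305·exp(−0.04332·14) = 166.302 mg/L
Dose 8 (440 mg at t=77 h): 440·exp(−0.04332·3) = 386.375 mg/L
C(80) = 1.406 + 0.755 + 19.047 + 32.634 + 88.294 + 42.320 + 166.302 + 386.375 = 737.135 mg/L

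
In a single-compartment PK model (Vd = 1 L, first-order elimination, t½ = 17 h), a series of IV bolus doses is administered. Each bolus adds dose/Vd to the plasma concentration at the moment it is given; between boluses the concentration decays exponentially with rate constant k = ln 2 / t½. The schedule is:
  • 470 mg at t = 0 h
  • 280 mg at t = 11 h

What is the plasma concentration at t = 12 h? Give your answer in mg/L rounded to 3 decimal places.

556.955 mg/L

k = ln 2 / 17 = 0.04077 per h
Dose 1 (470 mg at t=0 h): 470·exp(−0.04077·12) = 288.142 mg/L
Dose 2 (280 mg at t=11 h): 280·exp(−0.04077·1) = 268.813 mg/L
C(12) = 288.142 + 268.813 = 556.955 mg/L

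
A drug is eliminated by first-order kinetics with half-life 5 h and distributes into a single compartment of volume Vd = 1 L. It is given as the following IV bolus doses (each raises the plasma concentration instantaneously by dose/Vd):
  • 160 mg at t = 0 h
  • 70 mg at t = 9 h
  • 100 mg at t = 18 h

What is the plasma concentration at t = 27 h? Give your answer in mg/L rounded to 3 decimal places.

k = ln 2 / 5 = 0.13863 per h
Dose 1 (160 mg at t=0 h): 160·exp(−0.13863·27) = 3.789 mg/L
Dose 2 (70 mg at t=9 h): 70·exp(−0.13863·18) = 5.773 mg/L
Dose 3 (100 mg at t=18 h): 100·exp(−0.13863·9) = 28.717 mg/L
C(27) = 3.789 + 5.773 + 28.717 = 38.280 mg/L

38.280 mg/L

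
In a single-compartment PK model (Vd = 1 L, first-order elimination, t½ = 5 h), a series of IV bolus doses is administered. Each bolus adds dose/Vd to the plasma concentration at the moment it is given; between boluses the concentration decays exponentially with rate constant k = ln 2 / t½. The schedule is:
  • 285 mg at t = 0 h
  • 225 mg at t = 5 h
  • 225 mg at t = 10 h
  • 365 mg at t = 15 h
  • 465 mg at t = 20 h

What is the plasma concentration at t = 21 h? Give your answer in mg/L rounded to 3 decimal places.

k = ln 2 / 5 = 0.13863 per h
Dose 1 (285 mg at t=0 h): 285·exp(−0.13863·21) = 15.507 mg/L
Dose 2 (225 mg at t=5 h): 225·exp(−0.13863·16) = 24.484 mg/L
Dose 3 (225 mg at t=10 h): 225·exp(−0.13863·11) = 48.968 mg/L
Dose 4 (365 mg at t=15 h): 365·exp(−0.13863·6) = 158.875 mg/L
Dose 5 (465 mg at t=20 h): 465·exp(−0.13863·1) = 404.806 mg/L
C(21) = 15.507 + 24.484 + 48.968 + 158.875 + 404.806 = 652.641 mg/L

652.641 mg/L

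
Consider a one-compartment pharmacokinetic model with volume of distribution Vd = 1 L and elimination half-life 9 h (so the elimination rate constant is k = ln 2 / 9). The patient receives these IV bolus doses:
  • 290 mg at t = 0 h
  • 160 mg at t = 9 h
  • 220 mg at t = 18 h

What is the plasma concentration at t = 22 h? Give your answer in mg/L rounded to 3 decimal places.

273.738 mg/L

k = ln 2 / 9 = 0.07702 per h
Dose 1 (290 mg at t=0 h): 290·exp(−0.07702·22) = 53.278 mg/L
Dose 2 (160 mg at t=9 h): 160·exp(−0.07702·13) = 58.789 mg/L
Dose 3 (220 mg at t=18 h): 220·exp(−0.07702·4) = 161.671 mg/L
C(22) = 53.278 + 58.789 + 161.671 = 273.738 mg/L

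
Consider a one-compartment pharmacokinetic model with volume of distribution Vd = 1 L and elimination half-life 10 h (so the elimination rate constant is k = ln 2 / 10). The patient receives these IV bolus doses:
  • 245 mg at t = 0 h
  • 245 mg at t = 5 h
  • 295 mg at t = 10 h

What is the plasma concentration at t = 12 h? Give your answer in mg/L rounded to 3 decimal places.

514.270 mg/L

k = ln 2 / 10 = 0.06931 per h
Dose 1 (245 mg at t=0 h): 245·exp(−0.06931·12) = 106.642 mg/L
Dose 2 (245 mg at t=5 h): 245·exp(−0.06931·7) = 150.815 mg/L
Dose 3 (295 mg at t=10 h): 295·exp(−0.06931·2) = 256.812 mg/L
C(12) = 106.642 + 150.815 + 256.812 = 514.270 mg/L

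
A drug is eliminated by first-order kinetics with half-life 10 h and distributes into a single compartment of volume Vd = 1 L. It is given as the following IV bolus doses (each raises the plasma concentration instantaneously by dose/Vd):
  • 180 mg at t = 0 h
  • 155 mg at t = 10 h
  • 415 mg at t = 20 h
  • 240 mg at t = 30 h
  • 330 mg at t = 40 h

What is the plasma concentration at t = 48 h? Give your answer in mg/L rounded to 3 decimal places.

335.635 mg/L

k = ln 2 / 10 = 0.06931 per h
Dose 1 (180 mg at t=0 h): 180·exp(−0.06931·48) = 6.461 mg/L
Dose 2 (155 mg at t=10 h): 155·exp(−0.06931·38) = 11.128 mg/L
Dose 3 (415 mg at t=20 h): 415·exp(−0.06931·28) = 59.589 mg/L
Dose 4 (240 mg at t=30 h): 240·exp(−0.06931·18) = 68.922 mg/L
Dose 5 (330 mg at t=40 h): 330·exp(−0.06931·8) = 189.535 mg/L
C(48) = 6.461 + 11.128 + 59.589 + 68.922 + 189.535 = 335.635 mg/L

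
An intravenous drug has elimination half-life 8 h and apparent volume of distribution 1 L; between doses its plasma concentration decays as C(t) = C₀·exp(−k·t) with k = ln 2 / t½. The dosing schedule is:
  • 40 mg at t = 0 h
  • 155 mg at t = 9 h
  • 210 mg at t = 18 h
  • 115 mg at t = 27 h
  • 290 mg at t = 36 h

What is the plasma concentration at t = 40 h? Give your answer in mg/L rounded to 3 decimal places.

k = ln 2 / 8 = 0.08664 per h
Dose 1 (40 mg at t=0 h): 40·exp(−0.08664·40) = 1.250 mg/L
Dose 2 (155 mg at t=9 h): 155·exp(−0.08664·31) = 10.564 mg/L
Dose 3 (210 mg at t=18 h): 210·exp(−0.08664·22) = 31.217 mg/L
Dose 4 (115 mg at t=27 h): 115·exp(−0.08664·13) = 37.284 mg/L
Dose 5 (290 mg at t=36 h): 290·exp(−0.08664·4) = 205.061 mg/L
C(40) = 1.250 + 10.564 + 31.217 + 37.284 + 205.061 = 285.376 mg/L

285.376 mg/L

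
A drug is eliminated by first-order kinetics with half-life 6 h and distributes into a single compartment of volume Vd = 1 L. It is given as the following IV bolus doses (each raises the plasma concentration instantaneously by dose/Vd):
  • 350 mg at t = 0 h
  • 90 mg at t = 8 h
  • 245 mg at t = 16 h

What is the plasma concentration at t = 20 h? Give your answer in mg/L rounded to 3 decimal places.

k = ln 2 / 6 = 0.11552 per h
Dose 1 (350 mg at t=0 h): 350·exp(−0.11552·20) = 34.724 mg/L
Dose 2 (90 mg at t=8 h): 90·exp(−0.11552·12) = 22.500 mg/L
Dose 3 (245 mg at t=16 h): 245·exp(−0.11552·4) = 154.340 mg/L
C(20) = 34.724 + 22.500 + 154.340 = 211.565 mg/L

211.565 mg/L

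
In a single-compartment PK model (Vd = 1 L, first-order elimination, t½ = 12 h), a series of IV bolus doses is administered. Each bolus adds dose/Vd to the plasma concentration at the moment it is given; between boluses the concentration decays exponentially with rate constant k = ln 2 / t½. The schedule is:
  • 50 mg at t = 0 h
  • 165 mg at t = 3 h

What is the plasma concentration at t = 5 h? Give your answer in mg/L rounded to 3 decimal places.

184.456 mg/L

k = ln 2 / 12 = 0.05776 per h
Dose 1 (50 mg at t=0 h): 50·exp(−0.05776·5) = 37.458 mg/L
Dose 2 (165 mg at t=3 h): 165·exp(−0.05776·2) = 146.998 mg/L
C(5) = 37.458 + 146.998 = 184.456 mg/L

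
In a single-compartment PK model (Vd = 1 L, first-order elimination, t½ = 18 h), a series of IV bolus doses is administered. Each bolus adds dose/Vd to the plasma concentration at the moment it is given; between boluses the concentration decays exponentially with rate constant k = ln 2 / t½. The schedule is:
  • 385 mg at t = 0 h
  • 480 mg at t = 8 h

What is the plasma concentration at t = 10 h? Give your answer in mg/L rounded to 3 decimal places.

706.372 mg/L

k = ln 2 / 18 = 0.03851 per h
Dose 1 (385 mg at t=0 h): 385·exp(−0.03851·10) = 261.952 mg/L
Dose 2 (480 mg at t=8 h): 480·exp(−0.03851·2) = 444.420 mg/L
C(10) = 261.952 + 444.420 = 706.372 mg/L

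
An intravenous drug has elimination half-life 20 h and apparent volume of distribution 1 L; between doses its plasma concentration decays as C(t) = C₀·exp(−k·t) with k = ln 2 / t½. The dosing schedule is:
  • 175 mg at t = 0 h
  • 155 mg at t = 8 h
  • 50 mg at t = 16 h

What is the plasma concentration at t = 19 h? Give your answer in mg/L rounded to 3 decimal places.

k = ln 2 / 20 = 0.03466 per h
Dose 1 (175 mg at t=0 h): 175·exp(−0.03466·19) = 90.586 mg/L
Dose 2 (155 mg at t=8 h): 155·exp(−0.03466·11) = 105.868 mg/L
Dose 3 (50 mg at t=16 h): 50·exp(−0.03466·3) = 45.063 mg/L
C(19) = 90.586 + 105.868 + 45.063 = 241.516 mg/L

241.516 mg/L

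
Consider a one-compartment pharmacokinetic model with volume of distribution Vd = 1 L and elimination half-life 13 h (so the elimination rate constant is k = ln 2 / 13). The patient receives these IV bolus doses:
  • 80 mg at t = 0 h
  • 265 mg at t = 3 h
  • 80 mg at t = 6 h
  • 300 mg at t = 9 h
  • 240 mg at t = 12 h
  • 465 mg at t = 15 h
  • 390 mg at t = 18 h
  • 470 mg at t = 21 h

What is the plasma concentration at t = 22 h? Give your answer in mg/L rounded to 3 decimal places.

1526.725 mg/L

k = ln 2 / 13 = 0.05332 per h
Dose 1 (80 mg at t=0 h): 80·exp(−0.05332·22) = 24.755 mg/L
Dose 2 (265 mg at t=3 h): 265·exp(−0.05332·19) = 96.223 mg/L
Dose 3 (80 mg at t=6 h): 80·exp(−0.05332·16) = 34.087 mg/L
Dose 4 (300 mg at t=9 h): 300·exp(−0.05332·13) = 150.000 mg/L
Dose 5 (240 mg at t=12 h): 240·exp(−0.05332·10) = 140.815 mg/L
Dose 6 (465 mg at t=15 h): 465·exp(−0.05332·7) = 320.155 mg/L
Dose 7 (390 mg at t=18 h): 390·exp(−0.05332·4) = 315.094 mg/L
Dose 8 (470 mg at t=21 h): 470·exp(−0.05332·1) = 445.596 mg/L
C(22) = 24.755 + 96.223 + 34.087 + 150.000 + 140.815 + 320.155 + 315.094 + 445.596 = 1526.725 mg/L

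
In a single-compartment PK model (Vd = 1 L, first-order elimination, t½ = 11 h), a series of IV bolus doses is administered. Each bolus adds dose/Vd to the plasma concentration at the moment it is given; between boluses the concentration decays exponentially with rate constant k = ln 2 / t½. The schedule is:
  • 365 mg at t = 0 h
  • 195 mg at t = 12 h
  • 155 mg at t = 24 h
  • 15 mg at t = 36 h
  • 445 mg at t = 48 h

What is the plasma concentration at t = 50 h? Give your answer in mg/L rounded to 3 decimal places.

462.051 mg/L

k = ln 2 / 11 = 0.06301 per h
Dose 1 (365 mg at t=0 h): 365·exp(−0.06301·50) = 15.631 mg/L
Dose 2 (195 mg at t=12 h): 195·exp(−0.06301·38) = 17.787 mg/L
Dose 3 (155 mg at t=24 h): 155·exp(−0.06301·26) = 30.117 mg/L
Dose 4 (15 mg at t=36 h): 15·exp(−0.06301·14) = 6.208 mg/L
Dose 5 (445 mg at t=48 h): 445·exp(−0.06301·2) = 392.308 mg/L
C(50) = 15.631 + 17.787 + 30.117 + 6.208 + 392.308 = 462.051 mg/L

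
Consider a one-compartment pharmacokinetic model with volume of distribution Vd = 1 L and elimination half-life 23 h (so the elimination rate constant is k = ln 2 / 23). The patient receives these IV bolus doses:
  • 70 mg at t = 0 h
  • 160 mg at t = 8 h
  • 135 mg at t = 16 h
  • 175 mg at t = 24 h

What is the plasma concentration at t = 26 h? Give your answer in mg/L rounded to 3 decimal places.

k = ln 2 / 23 = 0.03014 per h
Dose 1 (70 mg at t=0 h): 70·exp(−0.03014·26) = 31.974 mg/L
Dose 2 (160 mg at t=8 h): 160·exp(−0.03014·18) = 93.010 mg/L
Dose 3 (135 mg at t=16 h): 135·exp(−0.03014·10) = 99.874 mg/L
Dose 4 (175 mg at t=24 h): 175·exp(−0.03014·2) = 164.764 mg/L
C(26) = 31.974 + 93.010 + 99.874 + 164.764 = 389.622 mg/L

389.622 mg/L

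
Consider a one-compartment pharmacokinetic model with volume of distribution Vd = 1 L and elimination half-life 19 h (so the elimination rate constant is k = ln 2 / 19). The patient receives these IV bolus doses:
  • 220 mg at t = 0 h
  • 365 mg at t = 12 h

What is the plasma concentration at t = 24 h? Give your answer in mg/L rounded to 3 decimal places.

327.255 mg/L

k = ln 2 / 19 = 0.03648 per h
Dose 1 (220 mg at t=0 h): 220·exp(−0.03648·24) = 91.659 mg/L
Dose 2 (365 mg at t=12 h): 365·exp(−0.03648·12) = 235.596 mg/L
C(24) = 91.659 + 235.596 = 327.255 mg/L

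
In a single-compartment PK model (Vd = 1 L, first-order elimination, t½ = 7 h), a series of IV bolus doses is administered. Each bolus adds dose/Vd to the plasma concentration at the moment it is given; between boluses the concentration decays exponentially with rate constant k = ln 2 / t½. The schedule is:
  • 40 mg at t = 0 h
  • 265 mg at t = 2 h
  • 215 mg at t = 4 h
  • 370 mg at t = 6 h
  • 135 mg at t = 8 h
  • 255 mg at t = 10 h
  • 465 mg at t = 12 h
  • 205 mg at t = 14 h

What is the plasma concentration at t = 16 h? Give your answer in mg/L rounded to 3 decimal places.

960.428 mg/L

k = ln 2 / 7 = 0.09902 per h
Dose 1 (40 mg at t=0 h): 40·exp(−0.09902·16) = 8.203 mg/L
Dose 2 (265 mg at t=2 h): 265·exp(−0.09902·14) = 66.250 mg/L
Dose 3 (215 mg at t=4 h): 215·exp(−0.09902·12) = 65.522 mg/L
Dose 4 (370 mg at t=6 h): 370·exp(−0.09902·10) = 137.454 mg/L
Dose 5 (135 mg at t=8 h): 135·exp(−0.09902·8) = 61.136 mg/L
Dose 6 (255 mg at t=10 h): 255·exp(−0.09902·6) = 140.771 mg/L
Dose 7 (465 mg at t=12 h): 465·exp(−0.09902·4) = 312.922 mg/L
Dose 8 (205 mg at t=14 h): 205·exp(−0.09902·2) = 168.169 mg/L
C(16) = 8.203 + 66.250 + 65.522 + 137.454 + 61.136 + 140.771 + 312.922 + 168.169 = 960.428 mg/L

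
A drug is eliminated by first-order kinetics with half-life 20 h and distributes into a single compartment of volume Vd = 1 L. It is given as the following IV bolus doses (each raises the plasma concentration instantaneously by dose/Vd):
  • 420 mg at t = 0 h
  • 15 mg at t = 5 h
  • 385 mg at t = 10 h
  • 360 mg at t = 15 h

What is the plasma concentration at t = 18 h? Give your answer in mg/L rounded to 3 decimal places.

k = ln 2 / 20 = 0.03466 per h
Dose 1 (420 mg at t=0 h): 420·exp(−0.03466·18) = 225.072 mg/L
Dose 2 (15 mg at t=5 h): 15·exp(−0.03466·13) = 9.559 mg/L
Dose 3 (385 mg at t=10 h): 385·exp(−0.03466·8) = 291.775 mg/L
Dose 4 (360 mg at t=15 h): 360·exp(−0.03466·3) = 324.450 mg/L
C(18) = 225.072 + 9.559 + 291.775 + 324.450 = 850.857 mg/L

850.857 mg/L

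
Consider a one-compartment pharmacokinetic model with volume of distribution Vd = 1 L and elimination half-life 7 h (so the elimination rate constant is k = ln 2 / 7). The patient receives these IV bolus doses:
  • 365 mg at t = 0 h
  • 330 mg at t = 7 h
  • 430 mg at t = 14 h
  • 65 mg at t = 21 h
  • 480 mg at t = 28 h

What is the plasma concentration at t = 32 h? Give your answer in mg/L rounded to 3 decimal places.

k = ln 2 / 7 = 0.09902 per h
Dose 1 (365 mg at t=0 h): 365·exp(−0.09902·32) = 15.352 mg/L
Dose 2 (330 mg at t=7 h): 330·exp(−0.09902·25) = 27.759 mg/L
Dose 3 (430 mg at t=14 h): 430·exp(−0.09902·18) = 72.342 mg/L
Dose 4 (65 mg at t=21 h): 65·exp(−0.09902·11) = 21.871 mg/L
Dose 5 (480 mg at t=28 h): 480·exp(−0.09902·4) = 323.016 mg/L
C(32) = 15.352 + 27.759 + 72.342 + 21.871 + 323.016 = 460.340 mg/L

460.340 mg/L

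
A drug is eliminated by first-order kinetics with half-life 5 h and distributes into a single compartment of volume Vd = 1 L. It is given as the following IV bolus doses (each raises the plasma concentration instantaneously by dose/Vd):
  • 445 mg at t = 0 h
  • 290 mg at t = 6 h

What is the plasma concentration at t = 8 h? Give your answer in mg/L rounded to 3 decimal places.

k = ln 2 / 5 = 0.13863 per h
Dose 1 (445 mg at t=0 h): 445·exp(−0.13863·8) = 146.795 mg/L
Dose 2 (290 mg at t=6 h): 290·exp(−0.13863·2) = 219.779 mg/L
C(8) = 146.795 + 219.779 = 366.574 mg/L

366.574 mg/L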